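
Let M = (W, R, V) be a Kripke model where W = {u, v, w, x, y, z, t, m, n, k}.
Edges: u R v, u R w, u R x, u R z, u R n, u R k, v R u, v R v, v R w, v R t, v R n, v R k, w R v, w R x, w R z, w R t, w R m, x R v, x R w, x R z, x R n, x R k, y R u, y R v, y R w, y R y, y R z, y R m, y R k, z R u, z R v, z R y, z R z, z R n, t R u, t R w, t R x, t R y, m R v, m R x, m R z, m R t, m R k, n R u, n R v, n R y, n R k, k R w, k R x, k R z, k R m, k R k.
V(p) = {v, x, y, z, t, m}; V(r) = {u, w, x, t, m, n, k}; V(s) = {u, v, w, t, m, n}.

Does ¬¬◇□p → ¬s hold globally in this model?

Let φ = ¬¬◇□p → ¬s. Evaluate φ at each world:
  u (successors {v, w, x, z, n, k}): φ is false.
  v (successors {u, v, w, t, n, k}): φ is false.
  w (successors {v, x, z, t, m}): φ is true.
  x (successors {v, w, z, n, k}): φ is true.
  y (successors {u, v, w, y, z, m, k}): φ is true.
  z (successors {u, v, y, z, n}): φ is true.
  t (successors {u, w, x, y}): φ is false.
  m (successors {v, x, z, t, k}): φ is true.
  n (successors {u, v, y, k}): φ is true.
  k (successors {w, x, z, m, k}): φ is true.
Detail at u (counterexample):
  At u: ¬¬◇□p is true, ¬s is false, so ¬¬◇□p → ¬s is false.
    At u: ¬◇□p is false, so ¬¬◇□p is true.
      At u: ◇□p is true, so ¬◇□p is false.

No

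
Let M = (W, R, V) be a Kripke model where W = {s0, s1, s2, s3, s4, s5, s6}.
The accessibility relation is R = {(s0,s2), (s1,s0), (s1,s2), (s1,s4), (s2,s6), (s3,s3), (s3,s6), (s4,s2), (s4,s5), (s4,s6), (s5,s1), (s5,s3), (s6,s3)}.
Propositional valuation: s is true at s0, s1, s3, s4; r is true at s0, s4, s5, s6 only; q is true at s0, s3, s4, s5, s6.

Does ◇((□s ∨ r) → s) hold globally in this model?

Let φ = ◇((□s ∨ r) → s). Evaluate φ at each world:
  s0 (successors {s2}): φ is true.
  s1 (successors {s0, s2, s4}): φ is true.
  s2 (successors {s6}): φ is false.
  s3 (successors {s3, s6}): φ is true.
  s4 (successors {s2, s5, s6}): φ is true.
  s5 (successors {s1, s3}): φ is true.
  s6 (successors {s3}): φ is true.
Detail at s2 (counterexample):
  At s2: ◇((□s ∨ r) → s) requires (□s ∨ r) → s at some successor in {s6}.
    At s6: (□s ∨ r) → s is false.
  So ◇((□s ∨ r) → s) is false at s2.

No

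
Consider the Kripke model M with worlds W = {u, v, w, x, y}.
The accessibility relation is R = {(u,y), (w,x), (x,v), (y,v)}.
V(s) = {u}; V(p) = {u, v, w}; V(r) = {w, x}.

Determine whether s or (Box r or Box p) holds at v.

At v: s is false, Box r or Box p is true, so s or (Box r or Box p) is true.
  At v: Box r is true, Box p is true, so Box r or Box p is true.
    At v: no accessible worlds, so Box r holds vacuously.
    At v: no accessible worlds, so Box p holds vacuously.

Yes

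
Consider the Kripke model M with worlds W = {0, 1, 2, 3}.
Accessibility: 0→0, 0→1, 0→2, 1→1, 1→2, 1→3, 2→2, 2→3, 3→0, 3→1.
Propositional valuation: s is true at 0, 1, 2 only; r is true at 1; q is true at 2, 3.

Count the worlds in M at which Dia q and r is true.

Recall that Dia ψ holds at a world iff ψ holds at some accessible world.
Let φ = Dia q and r. Evaluate φ at each world:
  0 (successors {0, 1, 2}): φ is false.
  1 (successors {1, 2, 3}): φ is true.
  2 (successors {2, 3}): φ is false.
  3 (successors {0, 1}): φ is false.
For instance, at 2:
  At 2: Dia q is true, r is false, so Dia q and r is false.
    At 2: Dia q requires q at some successor in {2, 3}.
      q holds at 2, so Dia q is true at 2.
Satisfying worlds: {1}

1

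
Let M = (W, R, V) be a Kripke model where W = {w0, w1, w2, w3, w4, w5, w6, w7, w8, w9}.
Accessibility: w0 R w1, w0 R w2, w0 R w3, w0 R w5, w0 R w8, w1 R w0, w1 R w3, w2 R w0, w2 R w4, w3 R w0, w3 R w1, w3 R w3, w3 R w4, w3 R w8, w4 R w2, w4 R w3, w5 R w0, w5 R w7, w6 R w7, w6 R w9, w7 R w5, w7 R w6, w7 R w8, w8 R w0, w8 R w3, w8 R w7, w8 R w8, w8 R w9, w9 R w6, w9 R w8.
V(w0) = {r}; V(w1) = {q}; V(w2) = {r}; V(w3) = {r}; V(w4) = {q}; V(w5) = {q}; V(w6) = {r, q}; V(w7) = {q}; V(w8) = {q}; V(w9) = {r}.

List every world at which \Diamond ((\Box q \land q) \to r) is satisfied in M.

w0, w1, w2, w3, w4, w5, w6, w7, w8, w9

Recall that \Box ψ holds at a world iff ψ holds at every accessible world, and \Diamond ψ holds iff ψ holds at some accessible world.
Let φ = \Diamond ((\Box q \land q) \to r). Evaluate φ at each world:
  w0 (successors {w1, w2, w3, w5, w8}): φ is true.
  w1 (successors {w0, w3}): φ is true.
  w2 (successors {w0, w4}): φ is true.
  w3 (successors {w0, w1, w3, w4, w8}): φ is true.
  w4 (successors {w2, w3}): φ is true.
  w5 (successors {w0, w7}): φ is true.
  w6 (successors {w7, w9}): φ is true.
  w7 (successors {w5, w6, w8}): φ is true.
  w8 (successors {w0, w3, w7, w8, w9}): φ is true.
  w9 (successors {w6, w8}): φ is true.
For instance, at w6:
  At w6: \Diamond ((\Box q \land q) \to r) requires (\Box q \land q) \to r at some successor in {w7, w9}.
    (\Box q \land q) \to r holds at w9, so \Diamond ((\Box q \land q) \to r) is true at w6.
      At w9: \Box q \land q is false, r is true, so (\Box q \land q) \to r is true.
Satisfying worlds: {w0, w1, w2, w3, w4, w5, w6, w7, w8, w9}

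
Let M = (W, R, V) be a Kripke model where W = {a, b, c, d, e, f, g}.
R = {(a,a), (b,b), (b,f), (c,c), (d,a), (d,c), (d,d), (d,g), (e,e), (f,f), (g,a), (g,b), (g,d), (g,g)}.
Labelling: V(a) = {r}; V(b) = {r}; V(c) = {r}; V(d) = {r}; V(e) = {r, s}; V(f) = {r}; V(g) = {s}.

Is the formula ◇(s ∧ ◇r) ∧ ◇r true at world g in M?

Recall that ◇ψ holds at a world iff ψ holds at some accessible world.
At g: ◇(s ∧ ◇r) is true, ◇r is true, so ◇(s ∧ ◇r) ∧ ◇r is true.
  At g: ◇(s ∧ ◇r) requires s ∧ ◇r at some successor in {a, b, d, g}.
    s ∧ ◇r holds at g, so ◇(s ∧ ◇r) is true at g.
      At g: s is true, ◇r is true, so s ∧ ◇r is true.
  At g: ◇r requires r at some successor in {a, b, d, g}.
    r holds at a, so ◇r is true at g.

Yes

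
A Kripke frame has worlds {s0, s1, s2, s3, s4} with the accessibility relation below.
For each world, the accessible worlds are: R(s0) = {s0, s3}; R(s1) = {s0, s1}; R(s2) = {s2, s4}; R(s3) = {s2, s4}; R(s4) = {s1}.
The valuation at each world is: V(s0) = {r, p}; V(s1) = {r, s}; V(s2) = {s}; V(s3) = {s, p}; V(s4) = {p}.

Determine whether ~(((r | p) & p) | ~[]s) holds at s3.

No

At s3: ((r | p) & p) | ~[]s is true, so ~(((r | p) & p) | ~[]s) is false.
  At s3: (r | p) & p is true, ~[]s is true, so ((r | p) & p) | ~[]s is true.
    At s3: []s is false, so ~[]s is true.
      At s3: []s requires s at every successor {s2, s4}.
        s fails at s4, so []s is false at s3.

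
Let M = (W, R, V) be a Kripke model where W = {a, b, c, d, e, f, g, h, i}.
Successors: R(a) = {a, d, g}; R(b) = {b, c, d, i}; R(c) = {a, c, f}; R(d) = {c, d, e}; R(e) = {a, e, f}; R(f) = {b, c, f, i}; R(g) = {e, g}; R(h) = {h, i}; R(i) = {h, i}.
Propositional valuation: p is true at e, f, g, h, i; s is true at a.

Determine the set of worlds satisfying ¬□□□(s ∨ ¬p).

Let φ = ¬□□□(s ∨ ¬p). Evaluate φ at each world:
  a (successors {a, d, g}): φ is true.
  b (successors {b, c, d, i}): φ is true.
  c (successors {a, c, f}): φ is true.
  d (successors {c, d, e}): φ is true.
  e (successors {a, e, f}): φ is true.
  f (successors {b, c, f, i}): φ is true.
  g (successors {e, g}): φ is true.
  h (successors {h, i}): φ is true.
  i (successors {h, i}): φ is true.
For instance, at a:
  At a: □□□(s ∨ ¬p) is false, so ¬□□□(s ∨ ¬p) is true.
    At a: □□□(s ∨ ¬p) requires □□(s ∨ ¬p) at every successor {a, d, g}.
      □□(s ∨ ¬p) fails at a, so □□□(s ∨ ¬p) is false at a.
Satisfying worlds: {a, b, c, d, e, f, g, h, i}

a, b, c, d, e, f, g, h, i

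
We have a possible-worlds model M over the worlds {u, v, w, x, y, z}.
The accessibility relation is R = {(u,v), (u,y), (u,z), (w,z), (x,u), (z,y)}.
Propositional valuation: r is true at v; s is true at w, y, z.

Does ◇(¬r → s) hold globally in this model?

Let φ = ◇(¬r → s). Evaluate φ at each world:
  u (successors {v, y, z}): φ is true.
  v (successors ∅): φ is false.
  w (successors {z}): φ is true.
  x (successors {u}): φ is false.
  y (successors ∅): φ is false.
  z (successors {y}): φ is true.
Detail at v (counterexample):
  At v: no accessible worlds, so ◇(¬r → s) is false.

No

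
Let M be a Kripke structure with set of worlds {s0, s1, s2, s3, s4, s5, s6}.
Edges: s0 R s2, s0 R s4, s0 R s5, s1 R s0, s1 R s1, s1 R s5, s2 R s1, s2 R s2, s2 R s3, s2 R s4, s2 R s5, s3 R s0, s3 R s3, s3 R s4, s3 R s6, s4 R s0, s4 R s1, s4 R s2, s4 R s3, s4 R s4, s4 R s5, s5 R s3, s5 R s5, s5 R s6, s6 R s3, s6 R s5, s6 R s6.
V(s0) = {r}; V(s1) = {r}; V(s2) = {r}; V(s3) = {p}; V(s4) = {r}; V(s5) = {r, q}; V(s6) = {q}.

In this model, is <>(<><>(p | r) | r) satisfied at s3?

Yes

Recall that <>ψ holds at a world iff ψ holds at some accessible world.
At s3: <>(<><>(p | r) | r) requires <><>(p | r) | r at some successor in {s0, s3, s4, s6}.
  <><>(p | r) | r holds at s0, so <>(<><>(p | r) | r) is true at s3.
    At s0: <><>(p | r) is true, r is true, so <><>(p | r) | r is true.
      At s0: <><>(p | r) requires <>(p | r) at some successor in {s2, s4, s5}.
        <>(p | r) holds at s2, so <><>(p | r) is true at s0.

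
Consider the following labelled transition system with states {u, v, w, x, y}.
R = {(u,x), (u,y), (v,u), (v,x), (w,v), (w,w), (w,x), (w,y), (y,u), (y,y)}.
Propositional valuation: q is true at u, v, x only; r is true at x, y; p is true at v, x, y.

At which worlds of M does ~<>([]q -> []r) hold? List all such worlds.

Let φ = ~<>([]q -> []r). Evaluate φ at each world:
  u (successors {x, y}): φ is false.
  v (successors {u, x}): φ is false.
  w (successors {v, w, x, y}): φ is false.
  x (successors ∅): φ is true.
  y (successors {u, y}): φ is false.
For instance, at v:
  At v: <>([]q -> []r) is true, so ~<>([]q -> []r) is false.
    At v: <>([]q -> []r) requires []q -> []r at some successor in {u, x}.
      []q -> []r holds at u, so <>([]q -> []r) is true at v.
Satisfying worlds: {x}

x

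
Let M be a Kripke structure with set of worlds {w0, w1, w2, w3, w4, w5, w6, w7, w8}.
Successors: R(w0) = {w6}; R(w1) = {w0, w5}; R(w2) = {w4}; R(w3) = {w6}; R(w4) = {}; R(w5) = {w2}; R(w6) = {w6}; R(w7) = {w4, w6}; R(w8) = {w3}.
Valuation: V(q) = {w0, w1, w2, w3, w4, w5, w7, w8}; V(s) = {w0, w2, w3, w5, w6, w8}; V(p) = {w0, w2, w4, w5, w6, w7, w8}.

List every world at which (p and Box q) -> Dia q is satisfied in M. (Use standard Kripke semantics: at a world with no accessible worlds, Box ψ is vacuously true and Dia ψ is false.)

w0, w1, w2, w3, w5, w6, w7, w8

Recall that Box ψ holds at a world iff ψ holds at every accessible world, and Dia ψ holds iff ψ holds at some accessible world.
Let φ = (p and Box q) -> Dia q. Evaluate φ at each world:
  w0 (successors {w6}): φ is true.
  w1 (successors {w0, w5}): φ is true.
  w2 (successors {w4}): φ is true.
  w3 (successors {w6}): φ is true.
  w4 (successors ∅): φ is false.
  w5 (successors {w2}): φ is true.
  w6 (successors {w6}): φ is true.
  w7 (successors {w4, w6}): φ is true.
  w8 (successors {w3}): φ is true.
For instance, at w0:
  At w0: p and Box q is false, Dia q is false, so (p and Box q) -> Dia q is true.
    At w0: p is true, Box q is false, so p and Box q is false.
      At w0: Box q requires q at every successor {w6}.
        q fails at w6, so Box q is false at w0.
    At w0: Dia q requires q at some successor in {w6}.
      At w6: q is false.
    So Dia q is false at w0.
Satisfying worlds: {w0, w1, w2, w3, w5, w6, w7, w8}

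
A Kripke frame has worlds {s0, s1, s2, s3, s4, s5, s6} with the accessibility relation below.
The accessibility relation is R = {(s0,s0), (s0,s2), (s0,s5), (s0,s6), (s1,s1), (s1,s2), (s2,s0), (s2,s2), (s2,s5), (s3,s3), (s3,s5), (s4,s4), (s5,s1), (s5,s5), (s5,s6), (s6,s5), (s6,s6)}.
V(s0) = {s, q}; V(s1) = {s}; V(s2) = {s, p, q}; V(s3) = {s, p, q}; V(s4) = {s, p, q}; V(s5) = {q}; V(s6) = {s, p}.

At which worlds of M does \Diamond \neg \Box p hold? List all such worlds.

s0, s1, s2, s3, s5, s6

Let φ = \Diamond \neg \Box p. Evaluate φ at each world:
  s0 (successors {s0, s2, s5, s6}): φ is true.
  s1 (successors {s1, s2}): φ is true.
  s2 (successors {s0, s2, s5}): φ is true.
  s3 (successors {s3, s5}): φ is true.
  s4 (successors {s4}): φ is false.
  s5 (successors {s1, s5, s6}): φ is true.
  s6 (successors {s5, s6}): φ is true.
For instance, at s1:
  At s1: \Diamond \neg \Box p requires \neg \Box p at some successor in {s1, s2}.
    \neg \Box p holds at s1, so \Diamond \neg \Box p is true at s1.
      At s1: \Box p is false, so \neg \Box p is true.
Satisfying worlds: {s0, s1, s2, s3, s5, s6}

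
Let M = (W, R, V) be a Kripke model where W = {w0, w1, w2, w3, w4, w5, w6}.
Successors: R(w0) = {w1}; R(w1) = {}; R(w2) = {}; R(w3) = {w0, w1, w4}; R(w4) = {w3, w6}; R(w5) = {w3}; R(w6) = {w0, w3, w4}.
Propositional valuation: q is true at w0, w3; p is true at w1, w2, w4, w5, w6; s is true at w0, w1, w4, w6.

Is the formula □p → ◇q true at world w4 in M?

Yes

At w4: □p is false, ◇q is true, so □p → ◇q is true.
  At w4: □p requires p at every successor {w3, w6}.
    p fails at w3, so □p is false at w4.
  At w4: ◇q requires q at some successor in {w3, w6}.
    q holds at w3, so ◇q is true at w4.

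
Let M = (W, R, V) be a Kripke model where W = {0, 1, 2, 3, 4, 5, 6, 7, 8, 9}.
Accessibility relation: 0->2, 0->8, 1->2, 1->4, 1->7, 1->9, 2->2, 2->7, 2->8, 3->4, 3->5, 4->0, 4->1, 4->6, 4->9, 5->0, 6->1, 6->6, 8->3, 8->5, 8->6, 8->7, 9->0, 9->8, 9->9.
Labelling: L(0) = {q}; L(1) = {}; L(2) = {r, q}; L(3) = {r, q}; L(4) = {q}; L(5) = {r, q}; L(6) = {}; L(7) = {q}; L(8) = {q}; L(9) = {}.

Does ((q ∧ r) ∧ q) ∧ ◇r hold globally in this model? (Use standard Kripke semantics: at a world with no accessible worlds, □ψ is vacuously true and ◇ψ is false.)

Let φ = ((q ∧ r) ∧ q) ∧ ◇r. Evaluate φ at each world:
  0 (successors {2, 8}): φ is false.
  1 (successors {2, 4, 7, 9}): φ is false.
  2 (successors {2, 7, 8}): φ is true.
  3 (successors {4, 5}): φ is true.
  4 (successors {0, 1, 6, 9}): φ is false.
  5 (successors {0}): φ is false.
  6 (successors {1, 6}): φ is false.
  7 (successors ∅): φ is false.
  8 (successors {3, 5, 6, 7}): φ is false.
  9 (successors {0, 8, 9}): φ is false.
Detail at 0 (counterexample):
  At 0: (q ∧ r) ∧ q is false, ◇r is true, so ((q ∧ r) ∧ q) ∧ ◇r is false.
    At 0: ◇r requires r at some successor in {2, 8}.
      r holds at 2, so ◇r is true at 0.

No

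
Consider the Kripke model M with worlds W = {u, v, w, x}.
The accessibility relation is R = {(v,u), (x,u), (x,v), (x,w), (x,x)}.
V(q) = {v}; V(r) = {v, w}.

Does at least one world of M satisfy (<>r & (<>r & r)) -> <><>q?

Let φ = (<>r & (<>r & r)) -> <><>q. Evaluate φ at each world:
  u (successors ∅): φ is true.
  v (successors {u}): φ is true.
  w (successors ∅): φ is true.
  x (successors {u, v, w, x}): φ is true.
Detail at u (witness):
  At u: <>r & (<>r & r) is false, <><>q is false, so (<>r & (<>r & r)) -> <><>q is true.
    At u: <>r is false, <>r & r is false, so <>r & (<>r & r) is false.
      At u: no accessible worlds, so <>r is false.
      At u: <>r is false, r is false, so <>r & r is false.
    At u: no accessible worlds, so <><>q is false.

Yes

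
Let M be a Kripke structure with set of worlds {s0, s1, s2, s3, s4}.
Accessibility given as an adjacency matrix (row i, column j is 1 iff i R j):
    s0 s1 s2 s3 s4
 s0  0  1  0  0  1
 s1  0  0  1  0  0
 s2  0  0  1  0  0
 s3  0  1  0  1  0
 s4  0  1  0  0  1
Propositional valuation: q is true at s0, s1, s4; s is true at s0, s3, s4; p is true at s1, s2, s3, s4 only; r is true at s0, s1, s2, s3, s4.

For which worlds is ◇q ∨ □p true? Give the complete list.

Let φ = ◇q ∨ □p. Evaluate φ at each world:
  s0 (successors {s1, s4}): φ is true.
  s1 (successors {s2}): φ is true.
  s2 (successors {s2}): φ is true.
  s3 (successors {s1, s3}): φ is true.
  s4 (successors {s1, s4}): φ is true.
For instance, at s1:
  At s1: ◇q is false, □p is true, so ◇q ∨ □p is true.
    At s1: ◇q requires q at some successor in {s2}.
      At s2: q is false.
    So ◇q is false at s1.
    At s1: □p requires p at every successor {s2}.
      At s2: p is true.
    So □p is true at s1.
Satisfying worlds: {s0, s1, s2, s3, s4}

s0, s1, s2, s3, s4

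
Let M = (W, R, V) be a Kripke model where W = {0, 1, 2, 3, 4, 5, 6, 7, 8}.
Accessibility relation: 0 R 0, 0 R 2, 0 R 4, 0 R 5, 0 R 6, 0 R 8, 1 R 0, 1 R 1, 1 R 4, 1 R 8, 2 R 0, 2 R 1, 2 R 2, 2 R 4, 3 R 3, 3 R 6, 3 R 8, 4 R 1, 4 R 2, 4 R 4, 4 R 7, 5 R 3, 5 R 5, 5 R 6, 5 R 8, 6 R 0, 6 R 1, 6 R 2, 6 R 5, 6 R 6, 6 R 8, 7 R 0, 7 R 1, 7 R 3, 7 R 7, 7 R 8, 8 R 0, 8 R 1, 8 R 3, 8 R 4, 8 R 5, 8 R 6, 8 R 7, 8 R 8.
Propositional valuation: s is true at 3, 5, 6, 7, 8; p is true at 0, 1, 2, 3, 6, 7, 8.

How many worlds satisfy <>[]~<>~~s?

0

Let φ = <>[]~<>~~s. Evaluate φ at each world:
  0 (successors {0, 2, 4, 5, 6, 8}): φ is false.
  1 (successors {0, 1, 4, 8}): φ is false.
  2 (successors {0, 1, 2, 4}): φ is false.
  3 (successors {3, 6, 8}): φ is false.
  4 (successors {1, 2, 4, 7}): φ is false.
  5 (successors {3, 5, 6, 8}): φ is false.
  6 (successors {0, 1, 2, 5, 6, 8}): φ is false.
  7 (successors {0, 1, 3, 7, 8}): φ is false.
  8 (successors {0, 1, 3, 4, 5, 6, 7, 8}): φ is false.
For instance, at 0:
  At 0: <>[]~<>~~s requires []~<>~~s at some successor in {0, 2, 4, 5, 6, 8}.
    At 0: []~<>~~s is false.
    At 2: []~<>~~s is false.
    At 4: []~<>~~s is false.
    At 5: []~<>~~s is false.
    At 6: []~<>~~s is false.
    At 8: []~<>~~s is false.
  So <>[]~<>~~s is false at 0.
Satisfying worlds: none.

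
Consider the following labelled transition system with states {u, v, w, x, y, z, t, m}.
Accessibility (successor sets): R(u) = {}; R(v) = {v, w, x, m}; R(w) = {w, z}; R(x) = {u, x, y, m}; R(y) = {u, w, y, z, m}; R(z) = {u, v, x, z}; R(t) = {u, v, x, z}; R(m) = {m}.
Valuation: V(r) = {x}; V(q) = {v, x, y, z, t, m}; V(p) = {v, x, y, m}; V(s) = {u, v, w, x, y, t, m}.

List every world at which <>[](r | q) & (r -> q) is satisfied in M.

v, x, y, z, t, m

Let φ = <>[](r | q) & (r -> q). Evaluate φ at each world:
  u (successors ∅): φ is false.
  v (successors {v, w, x, m}): φ is true.
  w (successors {w, z}): φ is false.
  x (successors {u, x, y, m}): φ is true.
  y (successors {u, w, y, z, m}): φ is true.
  z (successors {u, v, x, z}): φ is true.
  t (successors {u, v, x, z}): φ is true.
  m (successors {m}): φ is true.
For instance, at z:
  At z: <>[](r | q) is true, r -> q is true, so <>[](r | q) & (r -> q) is true.
    At z: <>[](r | q) requires [](r | q) at some successor in {u, v, x, z}.
      [](r | q) holds at u, so <>[](r | q) is true at z.
Satisfying worlds: {v, x, y, z, t, m}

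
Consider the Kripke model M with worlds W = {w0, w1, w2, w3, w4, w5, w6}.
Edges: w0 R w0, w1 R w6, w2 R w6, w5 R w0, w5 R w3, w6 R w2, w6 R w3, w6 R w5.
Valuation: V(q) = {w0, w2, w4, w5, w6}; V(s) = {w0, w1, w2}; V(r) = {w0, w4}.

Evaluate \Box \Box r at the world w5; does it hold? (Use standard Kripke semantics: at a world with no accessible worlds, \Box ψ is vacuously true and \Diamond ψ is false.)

Yes

At w5: \Box \Box r requires \Box r at every successor {w0, w3}.
    At w0: \Box r requires r at every successor {w0}.
      At w0: r is true.
    So \Box r is true at w0.
    At w3: no accessible worlds, so \Box r holds vacuously.
So \Box \Box r is true at w5.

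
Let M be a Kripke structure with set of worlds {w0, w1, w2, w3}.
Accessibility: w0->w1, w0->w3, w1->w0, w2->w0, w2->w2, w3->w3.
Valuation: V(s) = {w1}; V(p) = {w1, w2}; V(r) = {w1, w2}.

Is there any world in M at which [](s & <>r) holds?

No

Recall that []ψ holds at a world iff ψ holds at every accessible world, and <>ψ holds iff ψ holds at some accessible world.
Let φ = [](s & <>r). Evaluate φ at each world:
  w0 (successors {w1, w3}): φ is false.
  w1 (successors {w0}): φ is false.
  w2 (successors {w0, w2}): φ is false.
  w3 (successors {w3}): φ is false.
For instance, at w3:
  At w3: [](s & <>r) requires s & <>r at every successor {w3}.
    s & <>r fails at w3, so [](s & <>r) is false at w3.
      At w3: s is false, <>r is false, so s & <>r is false.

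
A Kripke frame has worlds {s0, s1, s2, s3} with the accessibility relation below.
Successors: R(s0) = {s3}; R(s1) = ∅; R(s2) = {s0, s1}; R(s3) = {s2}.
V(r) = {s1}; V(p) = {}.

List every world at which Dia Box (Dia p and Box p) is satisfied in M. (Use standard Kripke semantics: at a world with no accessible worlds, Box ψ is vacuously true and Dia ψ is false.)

Let φ = Dia Box (Dia p and Box p). Evaluate φ at each world:
  s0 (successors {s3}): φ is false.
  s1 (successors ∅): φ is false.
  s2 (successors {s0, s1}): φ is true.
  s3 (successors {s2}): φ is false.
For instance, at s2:
  At s2: Dia Box (Dia p and Box p) requires Box (Dia p and Box p) at some successor in {s0, s1}.
    Box (Dia p and Box p) holds at s1, so Dia Box (Dia p and Box p) is true at s2.
      At s1: no accessible worlds, so Box (Dia p and Box p) holds vacuously.
Satisfying worlds: {s2}

s2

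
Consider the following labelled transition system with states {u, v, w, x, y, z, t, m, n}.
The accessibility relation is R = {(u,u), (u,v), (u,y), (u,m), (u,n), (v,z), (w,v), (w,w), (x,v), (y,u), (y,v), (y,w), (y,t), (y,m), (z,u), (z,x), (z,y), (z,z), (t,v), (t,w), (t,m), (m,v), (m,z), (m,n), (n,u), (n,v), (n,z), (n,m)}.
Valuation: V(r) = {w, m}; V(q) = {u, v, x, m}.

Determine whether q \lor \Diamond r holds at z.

No

At z: q is false, \Diamond r is false, so q \lor \Diamond r is false.
  At z: \Diamond r requires r at some successor in {u, x, y, z}.
    At u: r is false.
    At x: r is false.
    At y: r is false.
    At z: r is false.
  So \Diamond r is false at z.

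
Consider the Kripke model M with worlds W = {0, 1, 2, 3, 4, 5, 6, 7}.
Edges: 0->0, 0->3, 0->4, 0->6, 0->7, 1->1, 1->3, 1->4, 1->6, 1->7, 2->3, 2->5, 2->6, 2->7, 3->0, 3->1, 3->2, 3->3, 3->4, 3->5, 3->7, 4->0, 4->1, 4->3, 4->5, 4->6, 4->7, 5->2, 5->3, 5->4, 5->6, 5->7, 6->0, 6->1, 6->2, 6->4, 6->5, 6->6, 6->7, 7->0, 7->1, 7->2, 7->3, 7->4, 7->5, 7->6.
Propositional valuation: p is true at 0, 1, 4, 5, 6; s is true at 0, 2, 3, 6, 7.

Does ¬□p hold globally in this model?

Let φ = ¬□p. Evaluate φ at each world:
  0 (successors {0, 3, 4, 6, 7}): φ is true.
  1 (successors {1, 3, 4, 6, 7}): φ is true.
  2 (successors {3, 5, 6, 7}): φ is true.
  3 (successors {0, 1, 2, 3, 4, 5, 7}): φ is true.
  4 (successors {0, 1, 3, 5, 6, 7}): φ is true.
  5 (successors {2, 3, 4, 6, 7}): φ is true.
  6 (successors {0, 1, 2, 4, 5, 6, 7}): φ is true.
  7 (successors {0, 1, 2, 3, 4, 5, 6}): φ is true.
For instance, at 1:
  At 1: □p is false, so ¬□p is true.
    At 1: □p requires p at every successor {1, 3, 4, 6, 7}.
      p fails at 3, so □p is false at 1.

Yes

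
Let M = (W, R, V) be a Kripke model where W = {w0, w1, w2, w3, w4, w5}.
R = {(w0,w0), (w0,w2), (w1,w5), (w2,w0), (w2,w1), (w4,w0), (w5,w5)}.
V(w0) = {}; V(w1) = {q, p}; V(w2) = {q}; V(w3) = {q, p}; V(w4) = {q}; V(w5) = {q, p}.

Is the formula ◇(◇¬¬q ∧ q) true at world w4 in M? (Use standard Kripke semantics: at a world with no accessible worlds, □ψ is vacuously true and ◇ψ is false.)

No

Recall that ◇ψ holds at a world iff ψ holds at some accessible world.
At w4: ◇(◇¬¬q ∧ q) requires ◇¬¬q ∧ q at some successor in {w0}.
  At w0: ◇¬¬q ∧ q is false.
So ◇(◇¬¬q ∧ q) is false at w4.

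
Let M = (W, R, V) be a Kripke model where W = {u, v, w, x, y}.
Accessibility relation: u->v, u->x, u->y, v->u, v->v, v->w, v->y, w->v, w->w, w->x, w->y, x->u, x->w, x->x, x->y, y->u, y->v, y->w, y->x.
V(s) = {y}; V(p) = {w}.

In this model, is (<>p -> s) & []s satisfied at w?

At w: <>p -> s is false, []s is false, so (<>p -> s) & []s is false.
  At w: <>p is true, s is false, so <>p -> s is false.
    At w: <>p requires p at some successor in {v, w, x, y}.
      p holds at w, so <>p is true at w.
  At w: []s requires s at every successor {v, w, x, y}.
    s fails at v, so []s is false at w.

No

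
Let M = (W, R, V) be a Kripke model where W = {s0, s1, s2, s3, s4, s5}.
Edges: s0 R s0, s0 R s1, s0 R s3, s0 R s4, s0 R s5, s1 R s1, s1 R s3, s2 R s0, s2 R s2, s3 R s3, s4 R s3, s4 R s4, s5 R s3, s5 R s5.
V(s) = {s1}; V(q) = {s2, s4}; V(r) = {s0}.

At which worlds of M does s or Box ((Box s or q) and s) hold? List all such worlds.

Let φ = s or Box ((Box s or q) and s). Evaluate φ at each world:
  s0 (successors {s0, s1, s3, s4, s5}): φ is false.
  s1 (successors {s1, s3}): φ is true.
  s2 (successors {s0, s2}): φ is false.
  s3 (successors {s3}): φ is false.
  s4 (successors {s3, s4}): φ is false.
  s5 (successors {s3, s5}): φ is false.
For instance, at s3:
  At s3: s is false, Box ((Box s or q) and s) is false, so s or Box ((Box s or q) and s) is false.
    At s3: Box ((Box s or q) and s) requires (Box s or q) and s at every successor {s3}.
      (Box s or q) and s fails at s3, so Box ((Box s or q) and s) is false at s3.
Satisfying worlds: {s1}

s1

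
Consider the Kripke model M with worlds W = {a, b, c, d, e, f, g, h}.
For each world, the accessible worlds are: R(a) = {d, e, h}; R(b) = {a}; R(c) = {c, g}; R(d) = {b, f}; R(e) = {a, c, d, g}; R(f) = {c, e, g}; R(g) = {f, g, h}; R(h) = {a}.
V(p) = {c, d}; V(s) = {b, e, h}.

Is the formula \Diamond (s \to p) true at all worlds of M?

Let φ = \Diamond (s \to p). Evaluate φ at each world:
  a (successors {d, e, h}): φ is true.
  b (successors {a}): φ is true.
  c (successors {c, g}): φ is true.
  d (successors {b, f}): φ is true.
  e (successors {a, c, d, g}): φ is true.
  f (successors {c, e, g}): φ is true.
  g (successors {f, g, h}): φ is true.
  h (successors {a}): φ is true.
For instance, at d:
  At d: \Diamond (s \to p) requires s \to p at some successor in {b, f}.
    s \to p holds at f, so \Diamond (s \to p) is true at d.

Yes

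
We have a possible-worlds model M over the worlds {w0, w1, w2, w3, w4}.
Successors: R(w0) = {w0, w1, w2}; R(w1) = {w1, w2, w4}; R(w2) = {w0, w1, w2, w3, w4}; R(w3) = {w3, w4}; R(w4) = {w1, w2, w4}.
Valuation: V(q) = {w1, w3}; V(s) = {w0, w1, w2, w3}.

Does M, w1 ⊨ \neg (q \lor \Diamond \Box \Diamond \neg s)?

At w1: q \lor \Diamond \Box \Diamond \neg s is true, so \neg (q \lor \Diamond \Box \Diamond \neg s) is false.
  At w1: q is true, \Diamond \Box \Diamond \neg s is true, so q \lor \Diamond \Box \Diamond \neg s is true.
    At w1: \Diamond \Box \Diamond \neg s requires \Box \Diamond \neg s at some successor in {w1, w2, w4}.
      \Box \Diamond \neg s holds at w1, so \Diamond \Box \Diamond \neg s is true at w1.

No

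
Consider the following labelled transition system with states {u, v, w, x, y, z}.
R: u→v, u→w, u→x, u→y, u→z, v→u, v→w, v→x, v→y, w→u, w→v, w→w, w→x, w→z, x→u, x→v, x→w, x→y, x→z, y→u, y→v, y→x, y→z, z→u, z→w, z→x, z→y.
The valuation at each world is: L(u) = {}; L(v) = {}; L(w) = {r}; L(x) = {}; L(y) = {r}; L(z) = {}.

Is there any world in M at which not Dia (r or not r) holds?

Let φ = not Dia (r or not r). Evaluate φ at each world:
  u (successors {v, w, x, y, z}): φ is false.
  v (successors {u, w, x, y}): φ is false.
  w (successors {u, v, w, x, z}): φ is false.
  x (successors {u, v, w, y, z}): φ is false.
  y (successors {u, v, x, z}): φ is false.
  z (successors {u, w, x, y}): φ is false.
For instance, at v:
  At v: Dia (r or not r) is true, so not Dia (r or not r) is false.
    At v: Dia (r or not r) requires r or not r at some successor in {u, w, x, y}.
      r or not r holds at u, so Dia (r or not r) is true at v.

No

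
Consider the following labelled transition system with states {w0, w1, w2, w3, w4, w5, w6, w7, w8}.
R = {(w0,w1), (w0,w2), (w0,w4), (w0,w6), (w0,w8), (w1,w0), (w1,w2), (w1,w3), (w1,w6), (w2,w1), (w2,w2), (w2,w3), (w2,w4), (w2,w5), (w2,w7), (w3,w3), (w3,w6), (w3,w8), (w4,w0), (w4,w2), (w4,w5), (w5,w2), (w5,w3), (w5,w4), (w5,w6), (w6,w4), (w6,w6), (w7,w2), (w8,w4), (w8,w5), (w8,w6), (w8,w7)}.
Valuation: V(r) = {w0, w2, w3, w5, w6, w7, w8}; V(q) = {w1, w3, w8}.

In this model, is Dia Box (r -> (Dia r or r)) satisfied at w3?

Yes

At w3: Dia Box (r -> (Dia r or r)) requires Box (r -> (Dia r or r)) at some successor in {w3, w6, w8}.
  Box (r -> (Dia r or r)) holds at w3, so Dia Box (r -> (Dia r or r)) is true at w3.
    At w3: Box (r -> (Dia r or r)) requires r -> (Dia r or r) at every successor {w3, w6, w8}.
      At w3: r -> (Dia r or r) is true.
      At w6: r -> (Dia r or r) is true.
      At w8: r -> (Dia r or r) is true.
    So Box (r -> (Dia r or r)) is true at w3.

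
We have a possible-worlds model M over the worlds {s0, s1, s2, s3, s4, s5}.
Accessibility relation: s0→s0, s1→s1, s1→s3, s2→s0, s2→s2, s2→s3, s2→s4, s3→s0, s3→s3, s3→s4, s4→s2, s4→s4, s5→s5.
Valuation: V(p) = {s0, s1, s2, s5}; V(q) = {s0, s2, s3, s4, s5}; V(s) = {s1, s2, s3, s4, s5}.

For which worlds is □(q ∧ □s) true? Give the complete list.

s5

Recall that □ψ holds at a world iff ψ holds at every accessible world, and ◇ψ holds iff ψ holds at some accessible world.
Let φ = □(q ∧ □s). Evaluate φ at each world:
  s0 (successors {s0}): φ is false.
  s1 (successors {s1, s3}): φ is false.
  s2 (successors {s0, s2, s3, s4}): φ is false.
  s3 (successors {s0, s3, s4}): φ is false.
  s4 (successors {s2, s4}): φ is false.
  s5 (successors {s5}): φ is true.
For instance, at s4:
  At s4: □(q ∧ □s) requires q ∧ □s at every successor {s2, s4}.
    q ∧ □s fails at s2, so □(q ∧ □s) is false at s4.
      At s2: q is true, □s is false, so q ∧ □s is false.
Satisfying worlds: {s5}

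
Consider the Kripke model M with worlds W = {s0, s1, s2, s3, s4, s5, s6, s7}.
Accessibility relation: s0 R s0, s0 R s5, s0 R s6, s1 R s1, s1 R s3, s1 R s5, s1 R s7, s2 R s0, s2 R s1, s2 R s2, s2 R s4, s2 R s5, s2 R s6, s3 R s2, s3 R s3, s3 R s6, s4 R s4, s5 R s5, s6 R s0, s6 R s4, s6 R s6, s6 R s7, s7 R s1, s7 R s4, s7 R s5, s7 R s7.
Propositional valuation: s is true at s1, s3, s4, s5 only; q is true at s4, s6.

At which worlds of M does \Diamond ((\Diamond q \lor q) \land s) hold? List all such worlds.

Let φ = \Diamond ((\Diamond q \lor q) \land s). Evaluate φ at each world:
  s0 (successors {s0, s5, s6}): φ is false.
  s1 (successors {s1, s3, s5, s7}): φ is true.
  s2 (successors {s0, s1, s2, s4, s5, s6}): φ is true.
  s3 (successors {s2, s3, s6}): φ is true.
  s4 (successors {s4}): φ is true.
  s5 (successors {s5}): φ is false.
  s6 (successors {s0, s4, s6, s7}): φ is true.
  s7 (successors {s1, s4, s5, s7}): φ is true.
For instance, at s5:
  At s5: \Diamond ((\Diamond q \lor q) \land s) requires (\Diamond q \lor q) \land s at some successor in {s5}.
    At s5: (\Diamond q \lor q) \land s is false.
  So \Diamond ((\Diamond q \lor q) \land s) is false at s5.
Satisfying worlds: {s1, s2, s3, s4, s6, s7}

s1, s2, s3, s4, s6, s7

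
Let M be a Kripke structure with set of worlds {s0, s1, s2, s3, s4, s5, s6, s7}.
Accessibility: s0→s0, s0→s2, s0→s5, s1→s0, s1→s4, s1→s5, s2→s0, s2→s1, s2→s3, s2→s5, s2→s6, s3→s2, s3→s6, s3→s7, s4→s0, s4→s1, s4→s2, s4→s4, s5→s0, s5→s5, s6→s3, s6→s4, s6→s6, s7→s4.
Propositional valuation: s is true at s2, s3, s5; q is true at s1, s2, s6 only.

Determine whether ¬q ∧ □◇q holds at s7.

Recall that □ψ holds at a world iff ψ holds at every accessible world, and ◇ψ holds iff ψ holds at some accessible world.
At s7: ¬q is true, □◇q is true, so ¬q ∧ □◇q is true.
  At s7: □◇q requires ◇q at every successor {s4}.
      At s4: ◇q requires q at some successor in {s0, s1, s2, s4}.
        q holds at s1, so ◇q is true at s4.
  So □◇q is true at s7.

Yes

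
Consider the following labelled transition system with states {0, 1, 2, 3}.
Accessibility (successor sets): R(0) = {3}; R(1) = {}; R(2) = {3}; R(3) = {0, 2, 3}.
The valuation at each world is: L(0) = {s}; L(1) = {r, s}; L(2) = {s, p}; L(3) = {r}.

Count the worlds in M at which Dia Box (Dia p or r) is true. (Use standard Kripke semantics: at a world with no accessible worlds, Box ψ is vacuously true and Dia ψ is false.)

1

Let φ = Dia Box (Dia p or r). Evaluate φ at each world:
  0 (successors {3}): φ is false.
  1 (successors ∅): φ is false.
  2 (successors {3}): φ is false.
  3 (successors {0, 2, 3}): φ is true.
For instance, at 0:
  At 0: Dia Box (Dia p or r) requires Box (Dia p or r) at some successor in {3}.
    At 3: Box (Dia p or r) is false.
  So Dia Box (Dia p or r) is false at 0.
Satisfying worlds: {3}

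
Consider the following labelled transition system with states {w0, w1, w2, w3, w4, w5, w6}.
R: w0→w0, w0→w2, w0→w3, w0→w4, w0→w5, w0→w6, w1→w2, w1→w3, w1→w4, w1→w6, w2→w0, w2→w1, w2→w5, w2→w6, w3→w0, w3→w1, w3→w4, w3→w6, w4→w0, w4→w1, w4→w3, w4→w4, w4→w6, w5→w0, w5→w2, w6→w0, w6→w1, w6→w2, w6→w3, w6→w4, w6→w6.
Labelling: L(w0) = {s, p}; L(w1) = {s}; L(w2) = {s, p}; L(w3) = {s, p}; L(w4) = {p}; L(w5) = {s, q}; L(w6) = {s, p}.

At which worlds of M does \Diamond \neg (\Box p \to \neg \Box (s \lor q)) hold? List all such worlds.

Let φ = \Diamond \neg (\Box p \to \neg \Box (s \lor q)). Evaluate φ at each world:
  w0 (successors {w0, w2, w3, w4, w5, w6}): φ is true.
  w1 (successors {w2, w3, w4, w6}): φ is false.
  w2 (successors {w0, w1, w5, w6}): φ is true.
  w3 (successors {w0, w1, w4, w6}): φ is false.
  w4 (successors {w0, w1, w3, w4, w6}): φ is false.
  w5 (successors {w0, w2}): φ is false.
  w6 (successors {w0, w1, w2, w3, w4, w6}): φ is false.
For instance, at w3:
  At w3: \Diamond \neg (\Box p \to \neg \Box (s \lor q)) requires \neg (\Box p \to \neg \Box (s \lor q)) at some successor in {w0, w1, w4, w6}.
    At w0: \neg (\Box p \to \neg \Box (s \lor q)) is false.
    At w1: \neg (\Box p \to \neg \Box (s \lor q)) is false.
    At w4: \neg (\Box p \to \neg \Box (s \lor q)) is false.
    At w6: \neg (\Box p \to \neg \Box (s \lor q)) is false.
  So \Diamond \neg (\Box p \to \neg \Box (s \lor q)) is false at w3.
Satisfying worlds: {w0, w2}

w0, w2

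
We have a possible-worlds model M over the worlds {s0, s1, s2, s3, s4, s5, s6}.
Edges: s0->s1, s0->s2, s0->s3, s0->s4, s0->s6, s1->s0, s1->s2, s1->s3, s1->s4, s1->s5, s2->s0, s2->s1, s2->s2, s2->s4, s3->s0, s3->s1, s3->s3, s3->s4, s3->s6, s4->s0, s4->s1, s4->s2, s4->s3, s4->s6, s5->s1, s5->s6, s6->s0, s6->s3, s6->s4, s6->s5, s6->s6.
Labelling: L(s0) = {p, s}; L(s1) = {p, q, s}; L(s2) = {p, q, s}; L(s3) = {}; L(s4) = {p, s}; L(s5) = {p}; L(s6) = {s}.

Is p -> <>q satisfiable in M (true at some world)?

Yes

Recall that <>ψ holds at a world iff ψ holds at some accessible world.
Let φ = p -> <>q. Evaluate φ at each world:
  s0 (successors {s1, s2, s3, s4, s6}): φ is true.
  s1 (successors {s0, s2, s3, s4, s5}): φ is true.
  s2 (successors {s0, s1, s2, s4}): φ is true.
  s3 (successors {s0, s1, s3, s4, s6}): φ is true.
  s4 (successors {s0, s1, s2, s3, s6}): φ is true.
  s5 (successors {s1, s6}): φ is true.
  s6 (successors {s0, s3, s4, s5, s6}): φ is true.
Detail at s0 (witness):
  At s0: p is true, <>q is true, so p -> <>q is true.
    At s0: <>q requires q at some successor in {s1, s2, s3, s4, s6}.
      q holds at s1, so <>q is true at s0.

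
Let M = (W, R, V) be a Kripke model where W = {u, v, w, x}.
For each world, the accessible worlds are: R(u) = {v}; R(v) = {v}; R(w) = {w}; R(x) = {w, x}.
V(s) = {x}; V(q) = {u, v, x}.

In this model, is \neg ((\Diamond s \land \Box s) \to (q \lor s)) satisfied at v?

No

Recall that \Box ψ holds at a world iff ψ holds at every accessible world, and \Diamond ψ holds iff ψ holds at some accessible world.
At v: (\Diamond s \land \Box s) \to (q \lor s) is true, so \neg ((\Diamond s \land \Box s) \to (q \lor s)) is false.
  At v: \Diamond s \land \Box s is false, q \lor s is true, so (\Diamond s \land \Box s) \to (q \lor s) is true.
    At v: \Diamond s is false, \Box s is false, so \Diamond s \land \Box s is false.
      At v: \Diamond s requires s at some successor in {v}.
        At v: s is false.
      So \Diamond s is false at v.
      At v: \Box s requires s at every successor {v}.
        s fails at v, so \Box s is false at v.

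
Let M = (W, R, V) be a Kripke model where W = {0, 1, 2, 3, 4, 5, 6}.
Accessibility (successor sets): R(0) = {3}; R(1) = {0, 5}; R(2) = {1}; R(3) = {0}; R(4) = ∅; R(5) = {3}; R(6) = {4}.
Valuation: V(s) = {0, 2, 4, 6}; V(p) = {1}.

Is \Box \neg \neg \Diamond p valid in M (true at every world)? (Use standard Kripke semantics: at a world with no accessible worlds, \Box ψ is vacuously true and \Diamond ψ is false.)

Let φ = \Box \neg \neg \Diamond p. Evaluate φ at each world:
  0 (successors {3}): φ is false.
  1 (successors {0, 5}): φ is false.
  2 (successors {1}): φ is false.
  3 (successors {0}): φ is false.
  4 (successors ∅): φ is true.
  5 (successors {3}): φ is false.
  6 (successors {4}): φ is false.
Detail at 0 (counterexample):
  At 0: \Box \neg \neg \Diamond p requires \neg \neg \Diamond p at every successor {3}.
    \neg \neg \Diamond p fails at 3, so \Box \neg \neg \Diamond p is false at 0.
      At 3: \neg \Diamond p is true, so \neg \neg \Diamond p is false.

No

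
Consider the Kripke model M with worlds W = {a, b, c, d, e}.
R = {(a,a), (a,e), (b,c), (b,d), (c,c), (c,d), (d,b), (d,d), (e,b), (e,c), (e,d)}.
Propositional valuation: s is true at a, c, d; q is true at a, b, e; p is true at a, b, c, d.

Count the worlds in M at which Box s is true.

Recall that Box ψ holds at a world iff ψ holds at every accessible world, and Dia ψ holds iff ψ holds at some accessible world.
Let φ = Box s. Evaluate φ at each world:
  a (successors {a, e}): φ is false.
  b (successors {c, d}): φ is true.
  c (successors {c, d}): φ is true.
  d (successors {b, d}): φ is false.
  e (successors {b, c, d}): φ is false.
For instance, at a:
  At a: Box s requires s at every successor {a, e}.
    s fails at e, so Box s is false at a.
Satisfying worlds: {b, c}

2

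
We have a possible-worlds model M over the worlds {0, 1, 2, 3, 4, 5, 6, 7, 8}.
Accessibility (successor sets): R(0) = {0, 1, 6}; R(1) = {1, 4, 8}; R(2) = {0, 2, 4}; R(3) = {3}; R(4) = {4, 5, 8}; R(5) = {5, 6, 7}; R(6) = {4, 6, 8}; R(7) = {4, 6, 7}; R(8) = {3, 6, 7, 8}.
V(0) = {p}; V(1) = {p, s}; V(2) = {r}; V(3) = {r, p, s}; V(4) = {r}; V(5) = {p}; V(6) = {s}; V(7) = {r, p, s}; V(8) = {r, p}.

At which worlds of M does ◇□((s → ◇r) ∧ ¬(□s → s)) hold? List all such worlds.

none

Recall that □ψ holds at a world iff ψ holds at every accessible world, and ◇ψ holds iff ψ holds at some accessible world.
Let φ = ◇□((s → ◇r) ∧ ¬(□s → s)). Evaluate φ at each world:
  0 (successors {0, 1, 6}): φ is false.
  1 (successors {1, 4, 8}): φ is false.
  2 (successors {0, 2, 4}): φ is false.
  3 (successors {3}): φ is false.
  4 (successors {4, 5, 8}): φ is false.
  5 (successors {5, 6, 7}): φ is false.
  6 (successors {4, 6, 8}): φ is false.
  7 (successors {4, 6, 7}): φ is false.
  8 (successors {3, 6, 7, 8}): φ is false.
For instance, at 7:
  At 7: ◇□((s → ◇r) ∧ ¬(□s → s)) requires □((s → ◇r) ∧ ¬(□s → s)) at some successor in {4, 6, 7}.
    At 4: □((s → ◇r) ∧ ¬(□s → s)) is false.
    At 6: □((s → ◇r) ∧ ¬(□s → s)) is false.
    At 7: □((s → ◇r) ∧ ¬(□s → s)) is false.
  So ◇□((s → ◇r) ∧ ¬(□s → s)) is false at 7.
Satisfying worlds: none.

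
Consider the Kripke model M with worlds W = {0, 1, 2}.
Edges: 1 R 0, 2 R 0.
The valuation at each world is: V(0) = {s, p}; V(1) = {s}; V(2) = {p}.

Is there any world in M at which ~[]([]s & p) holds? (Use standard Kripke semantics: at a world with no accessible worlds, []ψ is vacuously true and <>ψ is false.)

Let φ = ~[]([]s & p). Evaluate φ at each world:
  0 (successors ∅): φ is false.
  1 (successors {0}): φ is false.
  2 (successors {0}): φ is false.
For instance, at 1:
  At 1: []([]s & p) is true, so ~[]([]s & p) is false.
    At 1: []([]s & p) requires []s & p at every successor {0}.
      At 0: []s & p is true.
    So []([]s & p) is true at 1.

No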